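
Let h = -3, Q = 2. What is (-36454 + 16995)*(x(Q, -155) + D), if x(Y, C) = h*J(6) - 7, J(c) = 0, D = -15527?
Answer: 302276106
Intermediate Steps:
x(Y, C) = -7 (x(Y, C) = -3*0 - 7 = 0 - 7 = -7)
(-36454 + 16995)*(x(Q, -155) + D) = (-36454 + 16995)*(-7 - 15527) = -19459*(-15534) = 302276106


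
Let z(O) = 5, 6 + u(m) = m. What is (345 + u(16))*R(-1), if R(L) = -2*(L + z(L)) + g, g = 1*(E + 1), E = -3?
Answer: -3550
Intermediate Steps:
u(m) = -6 + m
g = -2 (g = 1*(-3 + 1) = 1*(-2) = -2)
R(L) = -12 - 2*L (R(L) = -2*(L + 5) - 2 = -2*(5 + L) - 2 = (-10 - 2*L) - 2 = -12 - 2*L)
(345 + u(16))*R(-1) = (345 + (-6 + 16))*(-12 - 2*(-1)) = (345 + 10)*(-12 + 2) = 355*(-10) = -3550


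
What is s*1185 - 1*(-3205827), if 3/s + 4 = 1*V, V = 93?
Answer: 285322158/89 ≈ 3.2059e+6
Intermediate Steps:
s = 3/89 (s = 3/(-4 + 1*93) = 3/(-4 + 93) = 3/89 ≈ 0.033708)
s*1185 - 1*(-3205827) = (3/89)*1185 - 1*(-3205827) = 3555/89 + 3205827 = 285322158/89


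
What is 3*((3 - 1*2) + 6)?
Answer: 21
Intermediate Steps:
3*((3 - 1*2) + 6) = 3*((3 - 2) + 6) = 3*(1 + 6) = 3*7 = 21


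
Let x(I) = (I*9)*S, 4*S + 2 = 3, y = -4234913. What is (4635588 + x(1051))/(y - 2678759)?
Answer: -18551811/27654688 ≈ -0.67084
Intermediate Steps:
S = ¼ (S = -½ + (¼)*3 = -½ + ¾ = ¼ ≈ 0.25000)
x(I) = 9*I/4 (x(I) = (I*9)*(¼) = (9*I)*(¼) = 9*I/4)
(4635588 + x(1051))/(y - 2678759) = (4635588 + (9/4)*1051)/(-4234913 - 2678759) = (4635588 + 9459/4)/(-6913672) = (18551811/4)*(-1/6913672) = -18551811/27654688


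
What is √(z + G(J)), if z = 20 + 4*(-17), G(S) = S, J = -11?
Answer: I*√59 ≈ 7.6811*I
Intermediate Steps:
z = -48 (z = 20 - 68 = -48)
√(z + G(J)) = √(-48 - 11) = √(-59) = I*√59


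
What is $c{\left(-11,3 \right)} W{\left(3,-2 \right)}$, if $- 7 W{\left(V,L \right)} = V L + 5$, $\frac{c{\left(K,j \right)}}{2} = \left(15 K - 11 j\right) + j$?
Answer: $- \frac{390}{7} \approx -55.714$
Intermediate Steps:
$c{\left(K,j \right)} = - 20 j + 30 K$ ($c{\left(K,j \right)} = 2 \left(\left(15 K - 11 j\right) + j\right) = 2 \left(\left(- 11 j + 15 K\right) + j\right) = 2 \left(- 10 j + 15 K\right) = - 20 j + 30 K$)
$W{\left(V,L \right)} = - \frac{5}{7} - \frac{L V}{7}$ ($W{\left(V,L \right)} = - \frac{V L + 5}{7} = - \frac{L V + 5}{7} = - \frac{5 + L V}{7} = - \frac{5}{7} - \frac{L V}{7}$)
$c{\left(-11,3 \right)} W{\left(3,-2 \right)} = \left(\left(-20\right) 3 + 30 \left(-11\right)\right) \left(- \frac{5}{7} - \left(- \frac{2}{7}\right) 3\right) = \left(-60 - 330\right) \left(- \frac{5}{7} + \frac{6}{7}\right) = \left(-390\right) \frac{1}{7} = - \frac{390}{7}$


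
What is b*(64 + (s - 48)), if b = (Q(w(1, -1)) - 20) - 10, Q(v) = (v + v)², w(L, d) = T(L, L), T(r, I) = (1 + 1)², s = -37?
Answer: -714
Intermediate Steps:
T(r, I) = 4 (T(r, I) = 2² = 4)
w(L, d) = 4
Q(v) = 4*v² (Q(v) = (2*v)² = 4*v²)
b = 34 (b = (4*4² - 20) - 10 = (4*16 - 20) - 10 = (64 - 20) - 10 = 44 - 10 = 34)
b*(64 + (s - 48)) = 34*(64 + (-37 - 48)) = 34*(64 - 85) = 34*(-21) = -714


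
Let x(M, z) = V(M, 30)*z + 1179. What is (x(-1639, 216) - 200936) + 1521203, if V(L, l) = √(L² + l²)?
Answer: 1321446 + 216*√2687221 ≈ 1.6755e+6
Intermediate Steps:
x(M, z) = 1179 + z*√(900 + M²) (x(M, z) = √(M² + 30²)*z + 1179 = √(M² + 900)*z + 1179 = √(900 + M²)*z + 1179 = z*√(900 + M²) + 1179 = 1179 + z*√(900 + M²))
(x(-1639, 216) - 200936) + 1521203 = ((1179 + 216*√(900 + (-1639)²)) - 200936) + 1521203 = ((1179 + 216*√(900 + 2686321)) - 200936) + 1521203 = ((1179 + 216*√2687221) - 200936) + 1521203 = (-199757 + 216*√2687221) + 1521203 = 1321446 + 216*√2687221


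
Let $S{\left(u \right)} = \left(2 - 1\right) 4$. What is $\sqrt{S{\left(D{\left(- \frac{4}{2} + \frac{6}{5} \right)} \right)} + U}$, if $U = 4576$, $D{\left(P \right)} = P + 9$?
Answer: $2 \sqrt{1145} \approx 67.676$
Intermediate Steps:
$D{\left(P \right)} = 9 + P$
$S{\left(u \right)} = 4$ ($S{\left(u \right)} = 1 \cdot 4 = 4$)
$\sqrt{S{\left(D{\left(- \frac{4}{2} + \frac{6}{5} \right)} \right)} + U} = \sqrt{4 + 4576} = \sqrt{4580} = 2 \sqrt{1145}$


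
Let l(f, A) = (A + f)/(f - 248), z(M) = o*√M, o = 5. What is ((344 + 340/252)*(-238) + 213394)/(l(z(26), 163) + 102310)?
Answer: 7351629918666128/5732737798440951 + 808853480*√26/1910912599480317 ≈ 1.2824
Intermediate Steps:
z(M) = 5*√M
l(f, A) = (A + f)/(-248 + f)
((344 + 340/252)*(-238) + 213394)/(l(z(26), 163) + 102310) = ((344 + 340/252)*(-238) + 213394)/((163 + 5*√26)/(-248 + 5*√26) + 102310) = ((344 + 340*(1/252))*(-238) + 213394)/(102310 + (163 + 5*√26)/(-248 + 5*√26)) = ((344 + 85/63)*(-238) + 213394)/(102310 + (163 + 5*√26)/(-248 + 5*√26)) = ((21757/63)*(-238) + 213394)/(102310 + (163 + 5*√26)/(-248 + 5*√26)) = (-739738/9 + 213394)/(102310 + (163 + 5*√26)/(-248 + 5*√26)) = 1180808/(9*(102310 + (163 + 5*√26)/(-248 + 5*√26)))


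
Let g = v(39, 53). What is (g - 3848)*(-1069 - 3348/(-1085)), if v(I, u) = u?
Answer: 28316013/7 ≈ 4.0451e+6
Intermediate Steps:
g = 53
(g - 3848)*(-1069 - 3348/(-1085)) = (53 - 3848)*(-1069 - 3348/(-1085)) = -3795*(-1069 - 3348*(-1/1085)) = -3795*(-1069 + 108/35) = -3795*(-37307/35) = 28316013/7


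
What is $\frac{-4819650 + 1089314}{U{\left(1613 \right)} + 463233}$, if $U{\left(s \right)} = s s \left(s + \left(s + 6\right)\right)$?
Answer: $- \frac{3730336}{8409380641} \approx -0.00044359$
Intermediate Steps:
$U{\left(s \right)} = s^{2} \left(6 + 2 s\right)$ ($U{\left(s \right)} = s s \left(s + \left(6 + s\right)\right) = s s \left(6 + 2 s\right) = s^{2} \left(6 + 2 s\right)$)
$\frac{-4819650 + 1089314}{U{\left(1613 \right)} + 463233} = \frac{-4819650 + 1089314}{2 \cdot 1613^{2} \left(3 + 1613\right) + 463233} = - \frac{3730336}{2 \cdot 2601769 \cdot 1616 + 463233} = - \frac{3730336}{8408917408 + 463233} = - \frac{3730336}{8409380641}$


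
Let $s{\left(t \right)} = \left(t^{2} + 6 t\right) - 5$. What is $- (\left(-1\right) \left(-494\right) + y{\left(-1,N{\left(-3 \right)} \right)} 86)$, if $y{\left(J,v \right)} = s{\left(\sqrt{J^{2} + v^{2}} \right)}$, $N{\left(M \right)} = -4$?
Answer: $-1526 - 516 \sqrt{17} \approx -3653.5$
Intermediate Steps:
$s{\left(t \right)} = -5 + t^{2} + 6 t$
$y{\left(J,v \right)} = -5 + J^{2} + v^{2} + 6 \sqrt{J^{2} + v^{2}}$ ($y{\left(J,v \right)} = -5 + \left(\sqrt{J^{2} + v^{2}}\right)^{2} + 6 \sqrt{J^{2} + v^{2}} = -5 + \left(J^{2} + v^{2}\right) + 6 \sqrt{J^{2} + v^{2}} = -5 + J^{2} + v^{2} + 6 \sqrt{J^{2} + v^{2}}$)
$- (\left(-1\right) \left(-494\right) + y{\left(-1,N{\left(-3 \right)} \right)} 86) = - (\left(-1\right) \left(-494\right) + \left(-5 + \left(-1\right)^{2} + \left(-4\right)^{2} + 6 \sqrt{\left(-1\right)^{2} + \left(-4\right)^{2}}\right) 86) = - (494 + \left(-5 + 1 + 16 + 6 \sqrt{1 + 16}\right) 86) = - (494 + \left(-5 + 1 + 16 + 6 \sqrt{17}\right) 86) = - (494 + \left(12 + 6 \sqrt{17}\right) 86) = - (494 + \left(1032 + 516 \sqrt{17}\right)) = - (1526 + 516 \sqrt{17}) = -1526 - 516 \sqrt{17}$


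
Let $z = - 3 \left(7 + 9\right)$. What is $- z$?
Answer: $48$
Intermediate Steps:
$z = -48$ ($z = \left(-3\right) 16 = -48$)
$- z = \left(-1\right) \left(-48\right) = 48$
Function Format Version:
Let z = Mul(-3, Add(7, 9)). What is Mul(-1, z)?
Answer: 48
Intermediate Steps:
z = -48 (z = Mul(-3, 16) = -48)
Mul(-1, z) = Mul(-1, -48) = 48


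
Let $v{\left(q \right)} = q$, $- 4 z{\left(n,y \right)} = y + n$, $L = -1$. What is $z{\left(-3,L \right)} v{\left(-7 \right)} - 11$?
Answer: $-18$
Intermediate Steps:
$z{\left(n,y \right)} = - \frac{n}{4} - \frac{y}{4}$ ($z{\left(n,y \right)} = - \frac{y + n}{4} = - \frac{n + y}{4} = - \frac{n}{4} - \frac{y}{4}$)
$z{\left(-3,L \right)} v{\left(-7 \right)} - 11 = \left(\left(- \frac{1}{4}\right) \left(-3\right) - - \frac{1}{4}\right) \left(-7\right) - 11 = \left(\frac{3}{4} + \frac{1}{4}\right) \left(-7\right) - 11 = 1 \left(-7\right) - 11 = -7 - 11 = -18$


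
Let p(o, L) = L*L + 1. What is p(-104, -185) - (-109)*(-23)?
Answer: 31719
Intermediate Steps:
p(o, L) = 1 + L² (p(o, L) = L² + 1 = 1 + L²)
p(-104, -185) - (-109)*(-23) = (1 + (-185)²) - (-109)*(-23) = (1 + 34225) - 1*2507 = 34226 - 2507 = 31719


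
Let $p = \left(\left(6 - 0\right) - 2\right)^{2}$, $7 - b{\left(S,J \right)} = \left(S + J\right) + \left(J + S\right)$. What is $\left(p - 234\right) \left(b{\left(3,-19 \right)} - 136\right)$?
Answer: $21146$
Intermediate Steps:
$b{\left(S,J \right)} = 7 - 2 J - 2 S$ ($b{\left(S,J \right)} = 7 - \left(\left(S + J\right) + \left(J + S\right)\right) = 7 - \left(\left(J + S\right) + \left(J + S\right)\right) = 7 - \left(2 J + 2 S\right) = 7 - 2 J - 2 S$)
$p = 16$ ($p = \left(\left(6 + 0\right) - 2\right)^{2} = \left(6 - 2\right)^{2} = 4^{2} = 16$)
$\left(p - 234\right) \left(b{\left(3,-19 \right)} - 136\right) = \left(16 - 234\right) \left(\left(7 - -38 - 6\right) - 136\right) = - 218 \left(\left(7 + 38 - 6\right) - 136\right) = - 218 \left(39 - 136\right) = \left(-218\right) \left(-97\right) = 21146$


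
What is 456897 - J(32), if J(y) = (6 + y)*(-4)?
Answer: 457049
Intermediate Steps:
J(y) = -24 - 4*y
456897 - J(32) = 456897 - (-24 - 4*32) = 456897 - (-24 - 128) = 456897 - 1*(-152) = 456897 + 152 = 457049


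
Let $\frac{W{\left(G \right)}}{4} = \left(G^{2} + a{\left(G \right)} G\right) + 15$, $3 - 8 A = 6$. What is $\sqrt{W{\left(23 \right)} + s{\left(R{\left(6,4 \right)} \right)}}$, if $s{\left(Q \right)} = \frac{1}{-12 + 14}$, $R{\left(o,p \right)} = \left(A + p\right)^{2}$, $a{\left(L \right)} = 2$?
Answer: $\frac{\sqrt{9442}}{2} \approx 48.585$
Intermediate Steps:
$A = - \frac{3}{8}$ ($A = \frac{3}{8} - \frac{3}{4} = - \frac{3}{8} \approx -0.375$)
$R{\left(o,p \right)} = \left(- \frac{3}{8} + p\right)^{2}$
$W{\left(G \right)} = 60 + 4 G^{2} + 8 G$ ($W{\left(G \right)} = 4 \left(\left(G^{2} + 2 G\right) + 15\right) = 4 \left(15 + G^{2} + 2 G\right) = 60 + 4 G^{2} + 8 G$)
$s{\left(Q \right)} = \frac{1}{2}$
$\sqrt{W{\left(23 \right)} + s{\left(R{\left(6,4 \right)} \right)}} = \sqrt{\left(60 + 4 \cdot 23^{2} + 8 \cdot 23\right) + \frac{1}{2}} = \sqrt{\left(60 + 4 \cdot 529 + 184\right) + \frac{1}{2}} = \sqrt{\left(60 + 2116 + 184\right) + \frac{1}{2}} = \sqrt{2360 + \frac{1}{2}} = \sqrt{\frac{4721}{2}} = \frac{\sqrt{9442}}{2}$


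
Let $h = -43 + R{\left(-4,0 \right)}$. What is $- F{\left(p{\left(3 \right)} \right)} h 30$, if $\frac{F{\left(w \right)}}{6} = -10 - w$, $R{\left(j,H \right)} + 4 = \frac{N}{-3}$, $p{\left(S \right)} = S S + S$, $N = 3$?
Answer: $-190080$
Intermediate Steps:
$p{\left(S \right)} = S + S^{2}$ ($p{\left(S \right)} = S^{2} + S = S + S^{2}$)
$R{\left(j,H \right)} = -5$ ($R{\left(j,H \right)} = -4 + \frac{3}{-3} = -4 + 3 \left(- \frac{1}{3}\right) = -4 - 1 = -5$)
$h = -48$ ($h = -43 - 5 = -48$)
$F{\left(w \right)} = -60 - 6 w$ ($F{\left(w \right)} = 6 \left(-10 - w\right) = -60 - 6 w$)
$- F{\left(p{\left(3 \right)} \right)} h 30 = - \left(-60 - 6 \cdot 3 \left(1 + 3\right)\right) \left(-48\right) 30 = - \left(-60 - 6 \cdot 3 \cdot 4\right) \left(-48\right) 30 = - \left(-60 - 72\right) \left(-48\right) 30 = - \left(-132\right) \left(-48\right) 30 = - 6336 \cdot 30 = \left(-1\right) 190080 = -190080$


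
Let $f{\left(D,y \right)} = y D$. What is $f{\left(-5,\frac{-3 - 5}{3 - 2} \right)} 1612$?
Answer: $64480$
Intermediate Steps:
$f{\left(D,y \right)} = D y$
$f{\left(-5,\frac{-3 - 5}{3 - 2} \right)} 1612 = - 5 \frac{-3 - 5}{3 - 2} \cdot 1612 = - 5 \left(- \frac{8}{1}\right) 1612 = - 5 \left(\left(-8\right) 1\right) 1612 = \left(-5\right) \left(-8\right) 1612 = 40 \cdot 1612 = 64480$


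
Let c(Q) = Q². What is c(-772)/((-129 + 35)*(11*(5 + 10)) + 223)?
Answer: -595984/15287 ≈ -38.986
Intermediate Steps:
c(-772)/((-129 + 35)*(11*(5 + 10)) + 223) = (-772)²/((-129 + 35)*(11*(5 + 10)) + 223) = 595984/(-1034*15 + 223) = 595984/(-94*165 + 223) = 595984/(-15510 + 223) = 595984/(-15287) = 595984*(-1/15287) = -595984/15287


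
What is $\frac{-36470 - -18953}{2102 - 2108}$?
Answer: $\frac{5839}{2} \approx 2919.5$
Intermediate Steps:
$\frac{-36470 - -18953}{2102 - 2108} = \frac{-36470 + 18953}{-6} = \left(-17517\right) \left(- \frac{1}{6}\right) = \frac{5839}{2}$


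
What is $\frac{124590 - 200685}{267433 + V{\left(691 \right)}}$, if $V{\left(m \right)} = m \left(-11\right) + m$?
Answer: $- \frac{8455}{28947} \approx -0.29209$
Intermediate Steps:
$V{\left(m \right)} = - 10 m$ ($V{\left(m \right)} = - 11 m + m = - 10 m$)
$\frac{124590 - 200685}{267433 + V{\left(691 \right)}} = \frac{124590 - 200685}{267433 - 6910} = - \frac{76095}{267433 - 6910} = - \frac{76095}{260523} = \left(-76095\right) \frac{1}{260523} = - \frac{8455}{28947}$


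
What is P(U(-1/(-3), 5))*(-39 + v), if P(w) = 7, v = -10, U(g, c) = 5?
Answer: -343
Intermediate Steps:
P(U(-1/(-3), 5))*(-39 + v) = 7*(-39 - 10) = 7*(-49) = -343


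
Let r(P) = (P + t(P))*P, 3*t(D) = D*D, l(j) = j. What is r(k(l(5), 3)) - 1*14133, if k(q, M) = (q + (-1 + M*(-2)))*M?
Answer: -14169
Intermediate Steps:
t(D) = D**2/3 (t(D) = (D*D)/3 = D**2/3)
k(q, M) = M*(-1 + q - 2*M) (k(q, M) = (q + (-1 - 2*M))*M = (-1 + q - 2*M)*M = M*(-1 + q - 2*M))
r(P) = P*(P + P**2/3) (r(P) = (P + P**2/3)*P = P*(P + P**2/3))
r(k(l(5), 3)) - 1*14133 = (3*(-1 + 5 - 2*3))**2*(3 + 3*(-1 + 5 - 2*3))/3 - 1*14133 = (3*(-1 + 5 - 6))**2*(3 + 3*(-1 + 5 - 6))/3 - 14133 = (3*(-2))**2*(3 + 3*(-2))/3 - 14133 = (1/3)*(-6)**2*(3 - 6) - 14133 = (1/3)*36*(-3) - 14133 = -36 - 14133 = -14169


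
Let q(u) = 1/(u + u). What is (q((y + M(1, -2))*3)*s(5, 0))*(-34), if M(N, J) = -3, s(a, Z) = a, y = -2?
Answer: 17/3 ≈ 5.6667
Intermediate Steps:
q(u) = 1/(2*u)
(q((y + M(1, -2))*3)*s(5, 0))*(-34) = ((1/(2*(((-2 - 3)*3))))*5)*(-34) = ((1/(2*((-5*3))))*5)*(-34) = (((½)/(-15))*5)*(-34) = (((½)*(-1/15))*5)*(-34) = -1/30*5*(-34) = -⅙*(-34) = 17/3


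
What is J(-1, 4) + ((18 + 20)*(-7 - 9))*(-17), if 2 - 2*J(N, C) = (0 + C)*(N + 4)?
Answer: 10331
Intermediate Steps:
J(N, C) = 1 - C*(4 + N)/2 (J(N, C) = 1 - (0 + C)*(N + 4)/2 = 1 - C*(4 + N)/2)
J(-1, 4) + ((18 + 20)*(-7 - 9))*(-17) = (1 - 2*4 - ½*4*(-1)) + ((18 + 20)*(-7 - 9))*(-17) = (1 - 8 + 2) + (38*(-16))*(-17) = -5 - 608*(-17) = -5 + 10336 = 10331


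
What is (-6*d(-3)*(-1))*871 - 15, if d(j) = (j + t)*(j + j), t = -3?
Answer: 188121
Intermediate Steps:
d(j) = 2*j*(-3 + j) (d(j) = (j - 3)*(j + j) = (-3 + j)*(2*j) = 2*j*(-3 + j))
(-6*d(-3)*(-1))*871 - 15 = (-12*(-3)*(-3 - 3)*(-1))*871 - 15 = (-12*(-3)*(-6)*(-1))*871 - 15 = (-6*36*(-1))*871 - 15 = -216*(-1)*871 - 15 = 216*871 - 15 = 188136 - 15 = 188121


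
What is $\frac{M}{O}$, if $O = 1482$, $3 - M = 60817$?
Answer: $- \frac{2339}{57} \approx -41.035$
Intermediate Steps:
$M = -60814$ ($M = 3 - 60817 = -60814$)
$\frac{M}{O} = - \frac{60814}{1482} = \left(-60814\right) \frac{1}{1482} = - \frac{2339}{57}$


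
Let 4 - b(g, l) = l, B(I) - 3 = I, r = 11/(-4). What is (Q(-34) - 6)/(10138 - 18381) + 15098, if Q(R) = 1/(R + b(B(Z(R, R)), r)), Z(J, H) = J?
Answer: 13565357384/898487 ≈ 15098.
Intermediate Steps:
r = -11/4 (r = 11*(-¼) = -11/4 ≈ -2.7500)
B(I) = 3 + I
b(g, l) = 4 - l
Q(R) = 1/(27/4 + R) (Q(R) = 1/(R + (4 - 1*(-11/4))) = 1/(R + (4 + 11/4)) = 1/(R + 27/4) = 1/(27/4 + R))
(Q(-34) - 6)/(10138 - 18381) + 15098 = (4/(27 + 4*(-34)) - 6)/(10138 - 18381) + 15098 = (4/(27 - 136) - 6)/(-8243) + 15098 = (4/(-109) - 6)*(-1/8243) + 15098 = (4*(-1/109) - 6)*(-1/8243) + 15098 = (-4/109 - 6)*(-1/8243) + 15098 = -658/109*(-1/8243) + 15098 = 658/898487 + 15098 = 13565357384/898487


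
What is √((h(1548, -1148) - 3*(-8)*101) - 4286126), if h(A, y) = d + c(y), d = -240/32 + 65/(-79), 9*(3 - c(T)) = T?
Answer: I*√962417567782/474 ≈ 2069.7*I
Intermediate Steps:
c(T) = 3 - T/9
d = -1315/158 (d = -240*1/32 + 65*(-1/79) = -15/2 - 65/79 = -1315/158 ≈ -8.3228)
h(A, y) = -841/158 - y/9 (h(A, y) = -1315/158 + (3 - y/9) = -841/158 - y/9)
√((h(1548, -1148) - 3*(-8)*101) - 4286126) = √(((-841/158 - ⅑*(-1148)) - 3*(-8)*101) - 4286126) = √(((-841/158 + 1148/9) + 24*101) - 4286126) = √((173815/1422 + 2424) - 4286126) = √(3620743/1422 - 4286126) = √(-6091250429/1422) = I*√962417567782/474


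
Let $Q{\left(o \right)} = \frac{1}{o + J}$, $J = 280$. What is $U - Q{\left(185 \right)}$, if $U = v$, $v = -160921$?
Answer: $- \frac{74828266}{465} \approx -1.6092 \cdot 10^{5}$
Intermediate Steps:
$U = -160921$
$Q{\left(o \right)} = \frac{1}{280 + o}$ ($Q{\left(o \right)} = \frac{1}{o + 280} = \frac{1}{280 + o}$)
$U - Q{\left(185 \right)} = -160921 - \frac{1}{280 + 185} = -160921 - \frac{1}{465} = - \frac{74828266}{465}$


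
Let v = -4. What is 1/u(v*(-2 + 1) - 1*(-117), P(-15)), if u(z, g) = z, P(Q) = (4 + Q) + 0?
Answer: 1/121 ≈ 0.0082645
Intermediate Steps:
P(Q) = 4 + Q
1/u(v*(-2 + 1) - 1*(-117), P(-15)) = 1/(-4*(-2 + 1) - 1*(-117)) = 1/(-4*(-1) + 117) = 1/(4 + 117) = 1/121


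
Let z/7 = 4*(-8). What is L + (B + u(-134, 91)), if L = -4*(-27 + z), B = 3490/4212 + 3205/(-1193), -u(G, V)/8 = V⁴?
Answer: -1378331157073217/2512458 ≈ -5.4860e+8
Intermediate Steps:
u(G, V) = -8*V⁴
B = -4667945/2512458 (B = 3490*(1/4212) + 3205*(-1/1193) = 1745/2106 - 3205/1193 = -4667945/2512458 ≈ -1.8579)
z = -224 (z = 7*(4*(-8)) = 7*(-32) = -224)
L = 1004 (L = -4*(-27 - 224) = -4*(-251) = 1004)
L + (B + u(-134, 91)) = 1004 + (-4667945/2512458 - 8*91⁴) = 1004 + (-4667945/2512458 - 8*68574961) = 1004 + (-4667945/2512458 - 548599688) = 1004 - 1378333679581049/2512458 = -1378331157073217/2512458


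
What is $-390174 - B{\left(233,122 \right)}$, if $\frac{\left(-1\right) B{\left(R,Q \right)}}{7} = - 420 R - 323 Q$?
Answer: $-1351036$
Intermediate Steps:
$B{\left(R,Q \right)} = 2261 Q + 2940 R$ ($B{\left(R,Q \right)} = - 7 \left(- 420 R - 323 Q\right) = 2261 Q + 2940 R$)
$-390174 - B{\left(233,122 \right)} = -390174 - \left(2261 \cdot 122 + 2940 \cdot 233\right) = -390174 - \left(275842 + 685020\right) = -390174 - 960862 = -1351036$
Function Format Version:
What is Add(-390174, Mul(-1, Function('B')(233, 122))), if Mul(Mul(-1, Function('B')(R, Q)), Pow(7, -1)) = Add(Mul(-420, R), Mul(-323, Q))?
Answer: -1351036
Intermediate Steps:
Function('B')(R, Q) = Add(Mul(2261, Q), Mul(2940, R)) (Function('B')(R, Q) = Mul(-7, Add(Mul(-420, R), Mul(-323, Q))) = Add(Mul(2261, Q), Mul(2940, R)))
Add(-390174, Mul(-1, Function('B')(233, 122))) = Add(-390174, Mul(-1, Add(Mul(2261, 122), Mul(2940, 233)))) = Add(-390174, Mul(-1, Add(275842, 685020))) = Add(-390174, Mul(-1, 960862)) = Add(-390174, -960862) = -1351036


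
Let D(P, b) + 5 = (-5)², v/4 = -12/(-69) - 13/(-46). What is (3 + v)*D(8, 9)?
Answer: 2220/23 ≈ 96.522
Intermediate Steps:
v = 42/23 (v = 4*(-12/(-69) - 13/(-46)) = 4*(-12*(-1/69) - 13*(-1/46)) = 4*(4/23 + 13/46) = 4*(21/46) = 42/23 ≈ 1.8261)
D(P, b) = 20 (D(P, b) = -5 + (-5)² = -5 + 25 = 20)
(3 + v)*D(8, 9) = (3 + 42/23)*20 = (111/23)*20 = 2220/23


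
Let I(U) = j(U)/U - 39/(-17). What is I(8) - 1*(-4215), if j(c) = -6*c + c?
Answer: 71609/17 ≈ 4212.3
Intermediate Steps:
j(c) = -5*c
I(U) = -46/17 (I(U) = (-5*U)/U - 39/(-17) = -5 - 39*(-1/17) = -5 + 39/17 = -46/17)
I(8) - 1*(-4215) = -46/17 - 1*(-4215) = -46/17 + 4215 = 71609/17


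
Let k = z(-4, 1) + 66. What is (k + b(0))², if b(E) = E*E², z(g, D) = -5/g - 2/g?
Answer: 73441/16 ≈ 4590.1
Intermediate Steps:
z(g, D) = -7/g
b(E) = E³
k = 271/4 (k = -7/(-4) + 66 = -7*(-¼) + 66 = 7/4 + 66 = 271/4 ≈ 67.750)
(k + b(0))² = (271/4 + 0³)² = (271/4 + 0)² = (271/4)² = 73441/16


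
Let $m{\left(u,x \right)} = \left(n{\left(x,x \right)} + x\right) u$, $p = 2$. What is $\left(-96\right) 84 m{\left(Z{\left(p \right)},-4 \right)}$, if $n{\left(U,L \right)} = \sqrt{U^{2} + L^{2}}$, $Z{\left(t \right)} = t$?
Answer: $64512 - 64512 \sqrt{2} \approx -26722.0$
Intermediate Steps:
$n{\left(U,L \right)} = \sqrt{L^{2} + U^{2}}$
$m{\left(u,x \right)} = u \left(x + \sqrt{2} \sqrt{x^{2}}\right)$ ($m{\left(u,x \right)} = \left(\sqrt{x^{2} + x^{2}} + x\right) u = \left(\sqrt{2 x^{2}} + x\right) u = \left(\sqrt{2} \sqrt{x^{2}} + x\right) u = \left(x + \sqrt{2} \sqrt{x^{2}}\right) u = u \left(x + \sqrt{2} \sqrt{x^{2}}\right)$)
$\left(-96\right) 84 m{\left(Z{\left(p \right)},-4 \right)} = \left(-96\right) 84 \cdot 2 \left(-4 + \sqrt{2} \sqrt{\left(-4\right)^{2}}\right) = - 8064 \cdot 2 \left(-4 + \sqrt{2} \sqrt{16}\right) = - 8064 \cdot 2 \left(-4 + \sqrt{2} \cdot 4\right) = - 8064 \cdot 2 \left(-4 + 4 \sqrt{2}\right) = - 8064 \left(-8 + 8 \sqrt{2}\right) = 64512 - 64512 \sqrt{2}$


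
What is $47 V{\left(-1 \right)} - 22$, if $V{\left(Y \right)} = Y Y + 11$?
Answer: $542$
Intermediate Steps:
$V{\left(Y \right)} = 11 + Y^{2}$ ($V{\left(Y \right)} = Y^{2} + 11 = 11 + Y^{2}$)
$47 V{\left(-1 \right)} - 22 = 47 \left(11 + \left(-1\right)^{2}\right) - 22 = 47 \left(11 + 1\right) - 22 = 47 \cdot 12 - 22 = 564 - 22 = 542$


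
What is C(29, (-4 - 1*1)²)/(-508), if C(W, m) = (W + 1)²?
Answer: -225/127 ≈ -1.7717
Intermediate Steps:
C(W, m) = (1 + W)²
C(29, (-4 - 1*1)²)/(-508) = (1 + 29)²/(-508) = 30²*(-1/508) = 900*(-1/508) = -225/127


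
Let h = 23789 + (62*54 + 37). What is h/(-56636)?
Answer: -13587/28318 ≈ -0.47980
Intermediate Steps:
h = 27174 (h = 23789 + (3348 + 37) = 23789 + 3385 = 27174)
h/(-56636) = 27174/(-56636) = 27174*(-1/56636) = -13587/28318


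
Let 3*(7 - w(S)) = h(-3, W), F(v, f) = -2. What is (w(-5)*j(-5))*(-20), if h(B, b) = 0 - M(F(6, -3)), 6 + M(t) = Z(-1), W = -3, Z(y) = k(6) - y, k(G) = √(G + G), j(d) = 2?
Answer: -640/3 - 80*√3/3 ≈ -259.52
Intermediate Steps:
k(G) = √2*√G (k(G) = √(2*G) = √2*√G)
Z(y) = -y + 2*√3 (Z(y) = √2*√6 - y = 2*√3 - y = -y + 2*√3)
M(t) = -5 + 2*√3 (M(t) = -6 + (-1*(-1) + 2*√3) = -6 + (1 + 2*√3) = -5 + 2*√3)
h(B, b) = 5 - 2*√3 (h(B, b) = 0 - (-5 + 2*√3) = 0 + (5 - 2*√3) = 5 - 2*√3)
w(S) = 16/3 + 2*√3/3 (w(S) = 7 - (5 - 2*√3)/3 = 7 + (-5/3 + 2*√3/3) = 16/3 + 2*√3/3)
(w(-5)*j(-5))*(-20) = ((16/3 + 2*√3/3)*2)*(-20) = (32/3 + 4*√3/3)*(-20) = -640/3 - 80*√3/3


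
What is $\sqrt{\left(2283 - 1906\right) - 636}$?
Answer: $i \sqrt{259} \approx 16.093 i$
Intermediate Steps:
$\sqrt{\left(2283 - 1906\right) - 636} = \sqrt{377 - 636} = \sqrt{-259} = i \sqrt{259}$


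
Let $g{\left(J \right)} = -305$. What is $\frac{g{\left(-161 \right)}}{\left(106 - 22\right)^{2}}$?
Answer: $- \frac{305}{7056} \approx -0.043226$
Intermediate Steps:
$\frac{g{\left(-161 \right)}}{\left(106 - 22\right)^{2}} = - \frac{305}{\left(106 - 22\right)^{2}} = - \frac{305}{84^{2}} = - \frac{305}{7056}$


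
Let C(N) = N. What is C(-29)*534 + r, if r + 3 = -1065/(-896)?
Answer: -13877079/896 ≈ -15488.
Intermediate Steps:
r = -1623/896 (r = -3 - 1065/(-896) = -3 - 1065*(-1/896) = -3 + 1065/896 = -1623/896 ≈ -1.8114)
C(-29)*534 + r = -29*534 - 1623/896 = -15486 - 1623/896 = -13877079/896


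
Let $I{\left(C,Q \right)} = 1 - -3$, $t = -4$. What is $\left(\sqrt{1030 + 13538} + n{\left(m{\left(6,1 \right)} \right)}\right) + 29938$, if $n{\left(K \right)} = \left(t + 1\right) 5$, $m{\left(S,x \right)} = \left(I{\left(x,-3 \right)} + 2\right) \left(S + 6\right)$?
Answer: $29923 + 2 \sqrt{3642} \approx 30044.0$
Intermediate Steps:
$I{\left(C,Q \right)} = 4$ ($I{\left(C,Q \right)} = 1 + 3 = 4$)
$m{\left(S,x \right)} = 36 + 6 S$ ($m{\left(S,x \right)} = \left(4 + 2\right) \left(S + 6\right) = 6 \left(6 + S\right) = 36 + 6 S$)
$n{\left(K \right)} = -15$ ($n{\left(K \right)} = \left(-4 + 1\right) 5 = \left(-3\right) 5 = -15$)
$\left(\sqrt{1030 + 13538} + n{\left(m{\left(6,1 \right)} \right)}\right) + 29938 = \left(\sqrt{1030 + 13538} - 15\right) + 29938 = \left(\sqrt{14568} - 15\right) + 29938 = \left(2 \sqrt{3642} - 15\right) + 29938 = \left(-15 + 2 \sqrt{3642}\right) + 29938 = 29923 + 2 \sqrt{3642}$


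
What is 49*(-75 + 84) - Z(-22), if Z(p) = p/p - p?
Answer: 418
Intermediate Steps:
Z(p) = 1 - p
49*(-75 + 84) - Z(-22) = 49*(-75 + 84) - (1 - 1*(-22)) = 49*9 - (1 + 22) = 441 - 1*23 = 441 - 23 = 418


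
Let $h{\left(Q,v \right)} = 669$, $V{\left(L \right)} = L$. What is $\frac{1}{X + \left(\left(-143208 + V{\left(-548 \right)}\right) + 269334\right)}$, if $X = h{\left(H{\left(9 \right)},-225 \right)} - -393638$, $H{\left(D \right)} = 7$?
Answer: $\frac{1}{519885} \approx 1.9235 \cdot 10^{-6}$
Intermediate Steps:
$X = 394307$ ($X = 669 - -393638 = 669 + 393638 = 394307$)
$\frac{1}{X + \left(\left(-143208 + V{\left(-548 \right)}\right) + 269334\right)} = \frac{1}{394307 + \left(\left(-143208 - 548\right) + 269334\right)} = \frac{1}{394307 + \left(-143756 + 269334\right)} = \frac{1}{394307 + 125578} = \frac{1}{519885}$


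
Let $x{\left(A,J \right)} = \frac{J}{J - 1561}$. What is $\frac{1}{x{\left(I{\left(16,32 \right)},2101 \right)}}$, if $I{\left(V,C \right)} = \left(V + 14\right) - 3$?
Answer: $\frac{540}{2101} \approx 0.25702$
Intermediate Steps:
$I{\left(V,C \right)} = 11 + V$ ($I{\left(V,C \right)} = \left(14 + V\right) - 3 = 11 + V$)
$x{\left(A,J \right)} = \frac{J}{-1561 + J}$ ($x{\left(A,J \right)} = \frac{J}{J - 1561} = \frac{J}{-1561 + J}$)
$\frac{1}{x{\left(I{\left(16,32 \right)},2101 \right)}} = \frac{1}{2101 \frac{1}{-1561 + 2101}} = \frac{1}{2101 \cdot \frac{1}{540}} = \frac{1}{\frac{2101}{540}} = \frac{540}{2101}$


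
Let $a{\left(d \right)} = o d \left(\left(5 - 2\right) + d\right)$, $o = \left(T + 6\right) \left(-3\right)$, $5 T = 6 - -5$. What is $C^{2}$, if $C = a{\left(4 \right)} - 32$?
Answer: $\frac{12988816}{25} \approx 5.1955 \cdot 10^{5}$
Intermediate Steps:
$T = \frac{11}{5}$ ($T = \frac{6 - -5}{5} = \frac{6 + 5}{5} = \frac{1}{5} \cdot 11 = \frac{11}{5} \approx 2.2$)
$o = - \frac{123}{5}$ ($o = \left(\frac{11}{5} + 6\right) \left(-3\right) = \frac{41}{5} \left(-3\right) = - \frac{123}{5} \approx -24.6$)
$a{\left(d \right)} = - \frac{123 d \left(3 + d\right)}{5}$ ($a{\left(d \right)} = - \frac{123 d}{5} \left(\left(5 - 2\right) + d\right) = - \frac{123 d}{5} \left(3 + d\right) = - \frac{123 d \left(3 + d\right)}{5}$)
$C = - \frac{3604}{5}$ ($C = \left(- \frac{123}{5}\right) 4 \left(3 + 4\right) - 32 = \left(- \frac{123}{5}\right) 4 \cdot 7 - 32 = - \frac{3444}{5} - 32 = - \frac{3604}{5} \approx -720.8$)
$C^{2} = \left(- \frac{3604}{5}\right)^{2} = \frac{12988816}{25}$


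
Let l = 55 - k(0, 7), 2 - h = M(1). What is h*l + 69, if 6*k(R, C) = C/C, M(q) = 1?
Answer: 743/6 ≈ 123.83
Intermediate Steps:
k(R, C) = ⅙ (k(R, C) = (C/C)/6 = (⅙)*1 = ⅙)
h = 1 (h = 2 - 1*1 = 2 - 1 = 1)
l = 329/6 (l = 55 - 1*⅙ = 55 - ⅙ = 329/6 ≈ 54.833)
h*l + 69 = 1*(329/6) + 69 = 329/6 + 69 = 743/6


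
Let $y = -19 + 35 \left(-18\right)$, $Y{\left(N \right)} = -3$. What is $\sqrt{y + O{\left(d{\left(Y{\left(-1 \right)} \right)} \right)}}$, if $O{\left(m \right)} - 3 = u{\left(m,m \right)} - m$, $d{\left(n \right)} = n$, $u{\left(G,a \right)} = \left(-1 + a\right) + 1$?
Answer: $i \sqrt{646} \approx 25.417 i$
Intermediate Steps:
$u{\left(G,a \right)} = a$
$y = -649$ ($y = -19 - 630 = -649$)
$O{\left(m \right)} = 3$ ($O{\left(m \right)} = 3 + \left(m - m\right) = 3 + 0 = 3$)
$\sqrt{y + O{\left(d{\left(Y{\left(-1 \right)} \right)} \right)}} = \sqrt{-649 + 3} = \sqrt{-646} = i \sqrt{646}$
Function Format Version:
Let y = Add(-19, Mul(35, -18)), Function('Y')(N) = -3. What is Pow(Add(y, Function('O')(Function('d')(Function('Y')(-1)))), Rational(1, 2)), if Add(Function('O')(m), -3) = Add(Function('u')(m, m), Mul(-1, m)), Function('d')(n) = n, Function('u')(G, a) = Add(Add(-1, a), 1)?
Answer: Mul(I, Pow(646, Rational(1, 2))) ≈ Mul(25.417, I)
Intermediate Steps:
Function('u')(G, a) = a
y = -649 (y = Add(-19, -630) = -649)
Function('O')(m) = 3 (Function('O')(m) = Add(3, Add(m, Mul(-1, m))) = Add(3, 0) = 3)
Pow(Add(y, Function('O')(Function('d')(Function('Y')(-1)))), Rational(1, 2)) = Pow(Add(-649, 3), Rational(1, 2)) = Pow(-646, Rational(1, 2)) = Mul(I, Pow(646, Rational(1, 2)))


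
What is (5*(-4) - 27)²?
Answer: 2209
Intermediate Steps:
(5*(-4) - 27)² = (-20 - 27)² = (-47)² = 2209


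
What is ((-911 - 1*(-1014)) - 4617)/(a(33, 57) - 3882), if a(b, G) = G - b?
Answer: 2257/1929 ≈ 1.1700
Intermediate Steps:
((-911 - 1*(-1014)) - 4617)/(a(33, 57) - 3882) = ((-911 - 1*(-1014)) - 4617)/((57 - 1*33) - 3882) = ((-911 + 1014) - 4617)/((57 - 33) - 3882) = (103 - 4617)/(24 - 3882) = -4514/(-3858) = -4514*(-1/3858) = 2257/1929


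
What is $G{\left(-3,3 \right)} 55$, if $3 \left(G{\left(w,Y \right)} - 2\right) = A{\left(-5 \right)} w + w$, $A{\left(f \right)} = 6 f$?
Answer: $1705$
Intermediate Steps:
$G{\left(w,Y \right)} = 2 - \frac{29 w}{3}$ ($G{\left(w,Y \right)} = 2 + \frac{6 \left(-5\right) w + w}{3} = 2 + \frac{- 30 w + w}{3} = 2 + \frac{\left(-29\right) w}{3} = 2 - \frac{29 w}{3}$)
$G{\left(-3,3 \right)} 55 = \left(2 - -29\right) 55 = \left(2 + 29\right) 55 = 31 \cdot 55 = 1705$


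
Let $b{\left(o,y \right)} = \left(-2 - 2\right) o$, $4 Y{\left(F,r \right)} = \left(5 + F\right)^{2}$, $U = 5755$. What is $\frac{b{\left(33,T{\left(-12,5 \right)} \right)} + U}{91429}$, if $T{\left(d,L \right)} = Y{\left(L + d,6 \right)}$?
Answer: $\frac{5623}{91429} \approx 0.061501$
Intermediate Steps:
$Y{\left(F,r \right)} = \frac{\left(5 + F\right)^{2}}{4}$
$T{\left(d,L \right)} = \frac{\left(5 + L + d\right)^{2}}{4}$ ($T{\left(d,L \right)} = \frac{\left(5 + \left(L + d\right)\right)^{2}}{4} = \frac{\left(5 + L + d\right)^{2}}{4}$)
$b{\left(o,y \right)} = - 4 o$
$\frac{b{\left(33,T{\left(-12,5 \right)} \right)} + U}{91429} = \frac{\left(-4\right) 33 + 5755}{91429} = \left(-132 + 5755\right) \frac{1}{91429} = 5623 \cdot \frac{1}{91429} = \frac{5623}{91429}$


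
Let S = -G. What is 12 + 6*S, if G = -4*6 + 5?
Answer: 126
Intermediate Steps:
G = -19 (G = -24 + 5 = -19)
S = 19 (S = -1*(-19) = 19)
12 + 6*S = 12 + 6*19 = 12 + 114 = 126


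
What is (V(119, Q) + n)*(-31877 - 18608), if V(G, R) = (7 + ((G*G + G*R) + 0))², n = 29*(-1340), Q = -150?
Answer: -682469558040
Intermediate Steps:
n = -38860
V(G, R) = (7 + G² + G*R)² (V(G, R) = (7 + ((G² + G*R) + 0))² = (7 + (G² + G*R))² = (7 + G² + G*R)²)
(V(119, Q) + n)*(-31877 - 18608) = ((7 + 119² + 119*(-150))² - 38860)*(-31877 - 18608) = ((7 + 14161 - 17850)² - 38860)*(-50485) = ((-3682)² - 38860)*(-50485) = (13557124 - 38860)*(-50485) = 13518264*(-50485) = -682469558040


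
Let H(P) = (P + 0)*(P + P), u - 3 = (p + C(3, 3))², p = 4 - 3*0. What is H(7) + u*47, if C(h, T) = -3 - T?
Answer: 427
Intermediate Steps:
p = 4 (p = 4 + 0 = 4)
u = 7 (u = 3 + (4 + (-3 - 1*3))² = 3 + (4 + (-3 - 3))² = 3 + (4 - 6)² = 3 + (-2)² = 3 + 4 = 7)
H(P) = 2*P² (H(P) = P*(2*P) = 2*P²)
H(7) + u*47 = 2*7² + 7*47 = 2*49 + 329 = 98 + 329 = 427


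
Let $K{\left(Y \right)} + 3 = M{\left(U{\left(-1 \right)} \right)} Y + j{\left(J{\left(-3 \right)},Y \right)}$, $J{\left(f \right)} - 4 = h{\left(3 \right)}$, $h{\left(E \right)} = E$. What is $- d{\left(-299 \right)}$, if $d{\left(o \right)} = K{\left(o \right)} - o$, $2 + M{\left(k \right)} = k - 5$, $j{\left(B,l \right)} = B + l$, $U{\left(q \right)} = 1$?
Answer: $-1798$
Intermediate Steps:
$J{\left(f \right)} = 7$ ($J{\left(f \right)} = 4 + 3 = 7$)
$M{\left(k \right)} = -7 + k$ ($M{\left(k \right)} = -2 + \left(k - 5\right) = -2 + \left(-5 + k\right) = -7 + k$)
$K{\left(Y \right)} = 4 - 5 Y$ ($K{\left(Y \right)} = -3 + \left(\left(-7 + 1\right) Y + \left(7 + Y\right)\right) = -3 - \left(-7 + 5 Y\right) = 4 - 5 Y$)
$d{\left(o \right)} = 4 - 6 o$ ($d{\left(o \right)} = \left(4 - 5 o\right) - o = 4 - 6 o$)
$- d{\left(-299 \right)} = - (4 - -1794) = - (4 + 1794) = \left(-1\right) 1798 = -1798$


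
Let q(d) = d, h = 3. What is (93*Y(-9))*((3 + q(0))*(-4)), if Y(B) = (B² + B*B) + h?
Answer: -184140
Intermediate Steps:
Y(B) = 3 + 2*B² (Y(B) = (B² + B*B) + 3 = (B² + B²) + 3 = 2*B² + 3 = 3 + 2*B²)
(93*Y(-9))*((3 + q(0))*(-4)) = (93*(3 + 2*(-9)²))*((3 + 0)*(-4)) = (93*(3 + 2*81))*(3*(-4)) = (93*(3 + 162))*(-12) = (93*165)*(-12) = 15345*(-12) = -184140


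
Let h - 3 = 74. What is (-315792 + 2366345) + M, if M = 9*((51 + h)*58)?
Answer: 2117369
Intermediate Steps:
h = 77 (h = 3 + 74 = 77)
M = 66816 (M = 9*((51 + 77)*58) = 9*(128*58) = 9*7424 = 66816)
(-315792 + 2366345) + M = (-315792 + 2366345) + 66816 = 2050553 + 66816 = 2117369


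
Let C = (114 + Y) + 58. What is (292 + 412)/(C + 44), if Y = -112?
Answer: 88/13 ≈ 6.7692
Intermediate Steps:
C = 60 (C = (114 - 112) + 58 = 2 + 58 = 60)
(292 + 412)/(C + 44) = (292 + 412)/(60 + 44) = 704/104 = 704*(1/104) = 88/13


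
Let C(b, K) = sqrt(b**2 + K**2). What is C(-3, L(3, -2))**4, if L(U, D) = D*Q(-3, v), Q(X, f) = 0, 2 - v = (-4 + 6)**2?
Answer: 81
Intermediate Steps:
v = -2 (v = 2 - (-4 + 6)**2 = 2 - 1*2**2 = 2 - 1*4 = 2 - 4 = -2)
L(U, D) = 0 (L(U, D) = D*0 = 0)
C(b, K) = sqrt(K**2 + b**2)
C(-3, L(3, -2))**4 = (sqrt(0**2 + (-3)**2))**4 = (sqrt(0 + 9))**4 = (sqrt(9))**4 = 3**4 = 81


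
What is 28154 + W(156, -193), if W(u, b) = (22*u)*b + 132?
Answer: -634090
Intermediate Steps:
W(u, b) = 132 + 22*b*u (W(u, b) = 22*b*u + 132 = 132 + 22*b*u)
28154 + W(156, -193) = 28154 + (132 + 22*(-193)*156) = 28154 + (132 - 662376) = 28154 - 662244 = -634090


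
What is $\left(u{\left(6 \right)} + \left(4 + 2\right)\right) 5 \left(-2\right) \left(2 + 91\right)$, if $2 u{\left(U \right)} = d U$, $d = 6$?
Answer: $-22320$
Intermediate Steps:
$u{\left(U \right)} = 3 U$ ($u{\left(U \right)} = \frac{6 U}{2} = 3 U$)
$\left(u{\left(6 \right)} + \left(4 + 2\right)\right) 5 \left(-2\right) \left(2 + 91\right) = \left(3 \cdot 6 + \left(4 + 2\right)\right) 5 \left(-2\right) \left(2 + 91\right) = \left(18 + 6\right) \left(-10\right) 93 = 24 \left(-10\right) 93 = \left(-240\right) 93 = -22320$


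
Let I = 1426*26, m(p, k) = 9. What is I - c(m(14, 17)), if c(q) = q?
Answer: 37067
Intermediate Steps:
I = 37076
I - c(m(14, 17)) = 37076 - 1*9 = 37076 - 9 = 37067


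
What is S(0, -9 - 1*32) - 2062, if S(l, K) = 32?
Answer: -2030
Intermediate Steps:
S(0, -9 - 1*32) - 2062 = 32 - 2062 = -2030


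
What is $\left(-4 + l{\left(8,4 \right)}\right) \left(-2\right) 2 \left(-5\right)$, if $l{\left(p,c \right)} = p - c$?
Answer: $0$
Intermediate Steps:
$\left(-4 + l{\left(8,4 \right)}\right) \left(-2\right) 2 \left(-5\right) = \left(-4 + \left(8 - 4\right)\right) \left(-2\right) 2 \left(-5\right) = \left(-4 + \left(8 - 4\right)\right) \left(\left(-4\right) \left(-5\right)\right) = \left(-4 + 4\right) 20 = 0 \cdot 20 = 0$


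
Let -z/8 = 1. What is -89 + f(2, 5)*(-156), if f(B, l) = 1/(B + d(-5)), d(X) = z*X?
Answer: -649/7 ≈ -92.714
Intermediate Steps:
z = -8 (z = -8*1 = -8)
d(X) = -8*X
f(B, l) = 1/(40 + B) (f(B, l) = 1/(B - 8*(-5)) = 1/(B + 40) = 1/(40 + B))
-89 + f(2, 5)*(-156) = -89 - 156/(40 + 2) = -89 - 156/42 = -89 + (1/42)*(-156) = -89 - 26/7 = -649/7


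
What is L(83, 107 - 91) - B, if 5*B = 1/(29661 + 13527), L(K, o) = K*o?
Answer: 286768319/215940 ≈ 1328.0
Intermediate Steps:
B = 1/215940 (B = 1/(5*(29661 + 13527)) = (1/5)/43188 = (1/5)*(1/43188) = 1/215940 ≈ 4.6309e-6)
L(83, 107 - 91) - B = 83*(107 - 91) - 1*1/215940 = 83*16 - 1/215940 = 1328 - 1/215940 = 286768319/215940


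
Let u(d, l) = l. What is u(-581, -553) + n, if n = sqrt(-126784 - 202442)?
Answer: -553 + I*sqrt(329226) ≈ -553.0 + 573.78*I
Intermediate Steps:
n = I*sqrt(329226) (n = sqrt(-329226) = I*sqrt(329226) ≈ 573.78*I)
u(-581, -553) + n = -553 + I*sqrt(329226)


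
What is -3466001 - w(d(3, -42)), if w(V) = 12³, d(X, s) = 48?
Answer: -3467729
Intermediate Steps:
w(V) = 1728
-3466001 - w(d(3, -42)) = -3466001 - 1*1728 = -3466001 - 1728 = -3467729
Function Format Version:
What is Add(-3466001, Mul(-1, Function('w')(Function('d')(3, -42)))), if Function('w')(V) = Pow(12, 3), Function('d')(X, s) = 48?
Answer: -3467729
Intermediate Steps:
Function('w')(V) = 1728
Add(-3466001, Mul(-1, Function('w')(Function('d')(3, -42)))) = Add(-3466001, Mul(-1, 1728)) = Add(-3466001, -1728) = -3467729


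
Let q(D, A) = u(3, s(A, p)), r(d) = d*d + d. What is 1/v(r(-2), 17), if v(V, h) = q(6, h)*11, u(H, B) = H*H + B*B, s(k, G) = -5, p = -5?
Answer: 1/374 ≈ 0.0026738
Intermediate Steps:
u(H, B) = B² + H² (u(H, B) = H² + B² = B² + H²)
r(d) = d + d² (r(d) = d² + d = d + d²)
q(D, A) = 34 (q(D, A) = (-5)² + 3² = 25 + 9 = 34)
v(V, h) = 374 (v(V, h) = 34*11 = 374)
1/v(r(-2), 17) = 1/374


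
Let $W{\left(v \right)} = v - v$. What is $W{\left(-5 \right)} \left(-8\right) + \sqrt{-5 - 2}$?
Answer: $i \sqrt{7} \approx 2.6458 i$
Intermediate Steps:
$W{\left(v \right)} = 0$
$W{\left(-5 \right)} \left(-8\right) + \sqrt{-5 - 2} = 0 \left(-8\right) + \sqrt{-5 - 2} = 0 + \sqrt{-7} = 0 + i \sqrt{7} = i \sqrt{7}$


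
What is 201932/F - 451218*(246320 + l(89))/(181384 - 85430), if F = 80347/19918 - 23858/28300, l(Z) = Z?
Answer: -621893860565443943/567711984931 ≈ -1.0954e+6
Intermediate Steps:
F = 224827057/70459925 (F = 80347*(1/19918) - 23858*1/28300 = 80347/19918 - 11929/14150 = 224827057/70459925 ≈ 3.1908)
201932/F - 451218*(246320 + l(89))/(181384 - 85430) = 201932/(224827057/70459925) - 451218*(246320 + 89)/(181384 - 85430) = 201932*(70459925/224827057) - 451218/(95954/246409) = 748848082900/11833003 - 451218/(95954*(1/246409)) = 748848082900/11833003 - 451218/95954/246409 = 748848082900/11833003 - 451218*246409/95954 = 748848082900/11833003 - 55592088081/47977 = -621893860565443943/567711984931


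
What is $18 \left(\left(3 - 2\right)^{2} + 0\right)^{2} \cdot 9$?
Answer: $162$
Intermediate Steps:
$18 \left(\left(3 - 2\right)^{2} + 0\right)^{2} \cdot 9 = 18 \left(1^{2} + 0\right)^{2} \cdot 9 = 18 \left(1 + 0\right)^{2} \cdot 9 = 18 \cdot 1^{2} \cdot 9 = 18 \cdot 1 \cdot 9 = 18 \cdot 9 = 162$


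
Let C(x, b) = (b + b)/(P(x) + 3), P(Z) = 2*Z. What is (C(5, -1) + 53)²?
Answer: 471969/169 ≈ 2792.7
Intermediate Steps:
C(x, b) = 2*b/(3 + 2*x) (C(x, b) = (b + b)/(2*x + 3) = (2*b)/(3 + 2*x) = 2*b/(3 + 2*x))
(C(5, -1) + 53)² = (2*(-1)/(3 + 2*5) + 53)² = (2*(-1)/(3 + 10) + 53)² = (2*(-1)/13 + 53)² = (2*(-1)*(1/13) + 53)² = (-2/13 + 53)² = (687/13)² = 471969/169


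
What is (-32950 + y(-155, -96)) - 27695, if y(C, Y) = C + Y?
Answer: -60896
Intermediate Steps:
(-32950 + y(-155, -96)) - 27695 = (-32950 + (-155 - 96)) - 27695 = (-32950 - 251) - 27695 = -33201 - 27695 = -60896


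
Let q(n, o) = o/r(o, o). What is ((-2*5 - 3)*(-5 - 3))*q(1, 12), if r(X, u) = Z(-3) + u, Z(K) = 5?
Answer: 1248/17 ≈ 73.412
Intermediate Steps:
r(X, u) = 5 + u
q(n, o) = o/(5 + o)
((-2*5 - 3)*(-5 - 3))*q(1, 12) = ((-2*5 - 3)*(-5 - 3))*(12/(5 + 12)) = ((-10 - 3)*(-8))*(12/17) = (-13*(-8))*(12*(1/17)) = 104*(12/17) = 1248/17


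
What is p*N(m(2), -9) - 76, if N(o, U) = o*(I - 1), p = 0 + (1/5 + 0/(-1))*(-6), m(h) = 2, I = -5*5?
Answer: -68/5 ≈ -13.600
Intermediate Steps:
I = -25
p = -6/5 (p = 0 + (1*(⅕) + 0*(-1))*(-6) = 0 + (⅕ + 0)*(-6) = 0 + (⅕)*(-6) = 0 - 6/5 = -6/5 ≈ -1.2000)
N(o, U) = -26*o (N(o, U) = o*(-25 - 1) = o*(-26) = -26*o)
p*N(m(2), -9) - 76 = -(-156)*2/5 - 76 = -6/5*(-52) - 76 = 312/5 - 76 = -68/5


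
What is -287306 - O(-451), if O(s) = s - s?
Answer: -287306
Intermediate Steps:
O(s) = 0
-287306 - O(-451) = -287306 - 1*0 = -287306 + 0 = -287306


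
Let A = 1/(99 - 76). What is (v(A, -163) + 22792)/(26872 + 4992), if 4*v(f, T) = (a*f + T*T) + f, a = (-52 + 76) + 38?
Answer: 1354007/1465744 ≈ 0.92377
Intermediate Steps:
a = 62 (a = 24 + 38 = 62)
A = 1/23 ≈ 0.043478
v(f, T) = T²/4 + 63*f/4 (v(f, T) = ((62*f + T*T) + f)/4 = ((62*f + T²) + f)/4 = ((T² + 62*f) + f)/4 = (T² + 63*f)/4 = T²/4 + 63*f/4)
(v(A, -163) + 22792)/(26872 + 4992) = (((¼)*(-163)² + (63/4)*(1/23)) + 22792)/(26872 + 4992) = (((¼)*26569 + 63/92) + 22792)/31864 = ((26569/4 + 63/92) + 22792)*(1/31864) = (305575/46 + 22792)*(1/31864) = (1354007/46)*(1/31864) = 1354007/1465744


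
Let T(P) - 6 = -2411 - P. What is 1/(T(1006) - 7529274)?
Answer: -1/7532685 ≈ -1.3275e-7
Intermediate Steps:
T(P) = -2405 - P (T(P) = 6 + (-2411 - P) = -2405 - P)
1/(T(1006) - 7529274) = 1/((-2405 - 1*1006) - 7529274) = 1/((-2405 - 1006) - 7529274) = 1/(-3411 - 7529274) = 1/(-7532685) = -1/7532685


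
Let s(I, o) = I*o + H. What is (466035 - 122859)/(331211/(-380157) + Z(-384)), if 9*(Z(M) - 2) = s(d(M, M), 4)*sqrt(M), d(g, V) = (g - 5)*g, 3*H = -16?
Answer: 1511489778604211592/6604042114355670858424571 - 711198895622003495672832*I*sqrt(6)/6604042114355670858424571 ≈ 2.2887e-7 - 0.26379*I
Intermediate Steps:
H = -16/3 (H = (1/3)*(-16) = -16/3 ≈ -5.3333)
d(g, V) = g*(-5 + g) (d(g, V) = (-5 + g)*g = g*(-5 + g))
s(I, o) = -16/3 + I*o (s(I, o) = I*o - 16/3 = -16/3 + I*o)
Z(M) = 2 + sqrt(M)*(-16/3 + 4*M*(-5 + M))/9 (Z(M) = 2 + ((-16/3 + (M*(-5 + M))*4)*sqrt(M))/9 = 2 + ((-16/3 + 4*M*(-5 + M))*sqrt(M))/9 = 2 + (sqrt(M)*(-16/3 + 4*M*(-5 + M)))/9 = 2 + sqrt(M)*(-16/3 + 4*M*(-5 + M))/9)
(466035 - 122859)/(331211/(-380157) + Z(-384)) = (466035 - 122859)/(331211/(-380157) + (2 + 4*sqrt(-384)*(-4 + 3*(-384)*(-5 - 384))/27)) = 343176/(331211*(-1/380157) + (2 + 4*(8*I*sqrt(6))*(-4 + 3*(-384)*(-389))/27)) = 343176/(-331211/380157 + (2 + 4*(8*I*sqrt(6))*(-4 + 448128)/27)) = 343176/(-331211/380157 + (2 + (4/27)*(8*I*sqrt(6))*448124)) = 343176/(-331211/380157 + (2 + 14339968*I*sqrt(6)/27)) = 343176/(429103/380157 + 14339968*I*sqrt(6)/27)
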